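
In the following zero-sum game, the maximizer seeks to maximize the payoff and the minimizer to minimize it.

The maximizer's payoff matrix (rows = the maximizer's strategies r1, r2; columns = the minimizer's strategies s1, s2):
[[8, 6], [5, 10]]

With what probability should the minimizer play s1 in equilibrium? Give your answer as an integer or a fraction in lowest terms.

4/7

Row minima are 6 and 5, so the maximizer's maximin is 6; column maxima are 8 and 10, so the minimizer's minimax is 8. These differ, so the equilibrium is in mixed strategies.
Let the minimizer play s1 with probability q. The maximizer is indifferent when 8q + 6(1−q) = 5q + 10(1−q), giving q = 4/7.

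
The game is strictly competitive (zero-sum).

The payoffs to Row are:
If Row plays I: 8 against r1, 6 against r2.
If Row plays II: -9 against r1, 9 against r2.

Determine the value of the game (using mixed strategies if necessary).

Row minima are 6 and -9, so Row's maximin is 6; column maxima are 8 and 9, so Column's minimax is 8. These differ, so the equilibrium is in mixed strategies.
Let Row play I with probability p. Column is indifferent when 8p − 9(1−p) = 6p + 9(1−p), giving p = 9/10.
Let Column play r1 with probability q. Row is indifferent when 8q + 6(1−q) = −9q + 9(1−q), giving q = 3/20.
The value is 8·(3/20) + (6)·(17/20) = 63/10.

63/10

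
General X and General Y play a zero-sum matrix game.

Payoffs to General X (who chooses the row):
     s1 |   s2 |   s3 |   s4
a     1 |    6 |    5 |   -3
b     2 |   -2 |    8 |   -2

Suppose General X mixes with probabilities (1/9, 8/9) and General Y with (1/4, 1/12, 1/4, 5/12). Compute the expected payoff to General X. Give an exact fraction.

17/12

Against (1/4, 1/12, 1/4, 5/12), each row's expected payoff is a: 3/4; b: 3/2.
Taking the (1/9, 8/9)-weighted average: (1/9)·(3/4) + (8/9)·(3/2) = 17/12.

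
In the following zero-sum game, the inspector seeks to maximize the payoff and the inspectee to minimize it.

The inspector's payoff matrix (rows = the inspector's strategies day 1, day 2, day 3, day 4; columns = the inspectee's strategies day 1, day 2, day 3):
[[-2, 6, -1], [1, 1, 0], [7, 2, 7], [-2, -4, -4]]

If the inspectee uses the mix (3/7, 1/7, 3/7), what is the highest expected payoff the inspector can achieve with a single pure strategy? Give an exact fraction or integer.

day 1: (-2)·(3/7) + (6)·(1/7) + (-1)·(3/7) = -3/7.
day 2: (1)·(3/7) + (1)·(1/7) + (0)·(3/7) = 4/7.
day 3: (7)·(3/7) + (2)·(1/7) + (7)·(3/7) = 44/7.
day 4: (-2)·(3/7) + (-4)·(1/7) + (-4)·(3/7) = -22/7.
The best pure response is day 3 with expected payoff 44/7.

44/7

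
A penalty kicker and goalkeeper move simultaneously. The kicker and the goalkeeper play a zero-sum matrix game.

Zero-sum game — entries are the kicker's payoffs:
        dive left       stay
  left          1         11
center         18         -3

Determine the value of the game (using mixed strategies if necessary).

Row minima are 1 and -3, so the kicker's maximin is 1; column maxima are 18 and 11, so the goalkeeper's minimax is 11. These differ, so the equilibrium is in mixed strategies.
Let the kicker play left with probability p. The goalkeeper is indifferent when p + 18(1−p) = 11p − 3(1−p), giving p = 21/31.
Let the goalkeeper play dive left with probability q. The kicker is indifferent when q + 11(1−q) = 18q − 3(1−q), giving q = 14/31.
The value is 1·(14/31) + (11)·(17/31) = 201/31.

201/31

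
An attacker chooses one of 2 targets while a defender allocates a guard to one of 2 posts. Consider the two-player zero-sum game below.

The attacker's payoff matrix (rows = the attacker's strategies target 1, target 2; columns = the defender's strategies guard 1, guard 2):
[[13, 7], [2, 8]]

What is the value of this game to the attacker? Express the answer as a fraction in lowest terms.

Row minima are 7 and 2, so the attacker's maximin is 7; column maxima are 13 and 8, so the defender's minimax is 8. These differ, so the equilibrium is in mixed strategies.
Let the attacker play target 1 with probability p. The defender is indifferent when 13p + 2(1−p) = 7p + 8(1−p), giving p = 1/2.
Let the defender play guard 1 with probability q. The attacker is indifferent when 13q + 7(1−q) = 2q + 8(1−q), giving q = 1/12.
The value is 13·(1/12) + (7)·(11/12) = 15/2.

15/2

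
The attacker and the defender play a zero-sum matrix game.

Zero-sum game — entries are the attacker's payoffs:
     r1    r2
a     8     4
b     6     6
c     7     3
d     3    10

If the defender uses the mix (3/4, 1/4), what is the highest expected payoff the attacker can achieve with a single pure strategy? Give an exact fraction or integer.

a: (8)·(3/4) + (4)·(1/4) = 7.
b: (6)·(3/4) + (6)·(1/4) = 6.
c: (7)·(3/4) + (3)·(1/4) = 6.
d: (3)·(3/4) + (10)·(1/4) = 19/4.
The best pure response is a with expected payoff 7.

7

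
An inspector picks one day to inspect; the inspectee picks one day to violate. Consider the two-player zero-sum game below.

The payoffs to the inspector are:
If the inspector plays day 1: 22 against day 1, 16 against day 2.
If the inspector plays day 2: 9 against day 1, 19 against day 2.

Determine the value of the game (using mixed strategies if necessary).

137/8

Row minima are 16 and 9, so the inspector's maximin is 16; column maxima are 22 and 19, so the inspectee's minimax is 19. These differ, so the equilibrium is in mixed strategies.
Let the inspector play day 1 with probability p. The inspectee is indifferent when 22p + 9(1−p) = 16p + 19(1−p), giving p = 5/8.
Let the inspectee play day 1 with probability q. The inspector is indifferent when 22q + 16(1−q) = 9q + 19(1−q), giving q = 3/16.
The value is 22·(3/16) + (16)·(13/16) = 137/8.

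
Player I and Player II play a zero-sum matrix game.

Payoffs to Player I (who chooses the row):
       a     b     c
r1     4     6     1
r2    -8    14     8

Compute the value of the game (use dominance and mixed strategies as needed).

40/19

Column b is strictly dominated by c for Player II (it gives Player I more in every row).
The remaining 2×2 game on (r1, r2) × (a, c) has no saddle point. Let Player I play r1 with probability p; indifference gives 4p − 8(1−p) = p + 8(1−p), so p = 16/19.
Similarly Player II's optimal q on a is 7/19, and the value is 4·(7/19) + (1)·(12/19) = 40/19.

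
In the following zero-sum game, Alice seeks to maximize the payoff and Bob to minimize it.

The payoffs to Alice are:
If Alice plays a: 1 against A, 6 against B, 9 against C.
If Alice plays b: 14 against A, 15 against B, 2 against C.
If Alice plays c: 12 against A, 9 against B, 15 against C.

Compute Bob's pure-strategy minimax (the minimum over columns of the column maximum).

14

The worst case (largest entry) in each column is A: 14, B: 15, C: 15.
The best (smallest) of these is 14.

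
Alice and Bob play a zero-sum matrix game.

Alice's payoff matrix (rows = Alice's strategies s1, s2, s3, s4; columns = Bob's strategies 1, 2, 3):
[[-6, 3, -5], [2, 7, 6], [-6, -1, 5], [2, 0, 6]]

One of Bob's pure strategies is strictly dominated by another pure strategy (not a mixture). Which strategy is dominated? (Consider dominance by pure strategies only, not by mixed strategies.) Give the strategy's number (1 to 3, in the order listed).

Bob prefers columns that give Alice less. Compare 3 with 1: -6 < -5, 2 < 6, -6 < 5, 2 < 6.
So 1 strictly dominates 3 for Bob; 3 is strictly dominated.

3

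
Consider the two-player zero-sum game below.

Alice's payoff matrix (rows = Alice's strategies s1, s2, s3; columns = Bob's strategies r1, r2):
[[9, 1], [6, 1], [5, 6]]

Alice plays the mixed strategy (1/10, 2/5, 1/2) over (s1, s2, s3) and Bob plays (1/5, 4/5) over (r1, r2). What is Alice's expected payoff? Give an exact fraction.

Against (1/5, 4/5), each row's expected payoff is s1: 13/5; s2: 2; s3: 29/5.
Taking the (1/10, 2/5, 1/2)-weighted average: (1/10)·(13/5) + (2/5)·(2) + (1/2)·(29/5) = 99/25.

99/25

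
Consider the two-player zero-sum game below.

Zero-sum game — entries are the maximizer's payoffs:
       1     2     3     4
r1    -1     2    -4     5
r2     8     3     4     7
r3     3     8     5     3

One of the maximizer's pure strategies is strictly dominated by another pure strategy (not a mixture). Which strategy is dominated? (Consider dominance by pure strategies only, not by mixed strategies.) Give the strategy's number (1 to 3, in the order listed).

1

Compare r1 with r2: 8 > -1, 3 > 2, 4 > -4, 7 > 5.
So r2 strictly dominates r1 for the maximizer; r1 is strictly dominated.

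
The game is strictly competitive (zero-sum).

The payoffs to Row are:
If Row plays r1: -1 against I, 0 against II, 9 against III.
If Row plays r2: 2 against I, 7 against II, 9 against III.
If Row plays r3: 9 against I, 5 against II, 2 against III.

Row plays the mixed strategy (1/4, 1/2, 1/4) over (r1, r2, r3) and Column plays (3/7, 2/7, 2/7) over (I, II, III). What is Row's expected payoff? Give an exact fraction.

Against (3/7, 2/7, 2/7), each row's expected payoff is r1: 15/7; r2: 38/7; r3: 41/7.
Taking the (1/4, 1/2, 1/4)-weighted average: (1/4)·(15/7) + (1/2)·(38/7) + (1/4)·(41/7) = 33/7.

33/7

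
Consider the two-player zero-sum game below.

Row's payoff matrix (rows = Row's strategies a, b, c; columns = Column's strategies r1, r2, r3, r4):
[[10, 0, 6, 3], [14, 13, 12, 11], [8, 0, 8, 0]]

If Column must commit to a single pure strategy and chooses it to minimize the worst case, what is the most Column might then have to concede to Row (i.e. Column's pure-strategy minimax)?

11

The worst case (largest entry) in each column is r1: 14, r2: 13, r3: 12, r4: 11.
The best (smallest) of these is 11.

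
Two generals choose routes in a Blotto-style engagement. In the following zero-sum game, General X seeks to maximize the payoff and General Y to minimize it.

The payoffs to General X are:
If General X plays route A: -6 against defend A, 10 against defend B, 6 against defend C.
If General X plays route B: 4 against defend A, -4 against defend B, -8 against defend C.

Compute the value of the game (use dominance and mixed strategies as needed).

-1

Column defend B is strictly dominated by defend C for General Y (it gives General X more in every row).
The remaining 2×2 game on (route A, route B) × (defend A, defend C) has no saddle point. Let General X play route A with probability p; indifference gives −6p + 4(1−p) = 6p − 8(1−p), so p = 1/2.
Similarly General Y's optimal q on defend A is 7/12, and the value is -6·(7/12) + (6)·(5/12) = -1.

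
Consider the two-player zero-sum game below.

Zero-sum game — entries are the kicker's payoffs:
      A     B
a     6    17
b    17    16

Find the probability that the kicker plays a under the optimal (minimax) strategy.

Row minima are 6 and 16, so the kicker's maximin is 16; column maxima are 17 and 17, so the goalkeeper's minimax is 17. These differ, so the equilibrium is in mixed strategies.
Let the kicker play a with probability p. The goalkeeper is indifferent when 6p + 17(1−p) = 17p + 16(1−p), giving p = 1/12.

1/12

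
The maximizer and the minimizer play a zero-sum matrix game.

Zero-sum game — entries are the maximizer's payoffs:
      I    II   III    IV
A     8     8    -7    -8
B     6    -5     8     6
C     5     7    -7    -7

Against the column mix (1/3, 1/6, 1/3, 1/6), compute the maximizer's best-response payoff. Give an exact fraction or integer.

A: (8)·(1/3) + (8)·(1/6) + (-7)·(1/3) + (-8)·(1/6) = 1/3.
B: (6)·(1/3) + (-5)·(1/6) + (8)·(1/3) + (6)·(1/6) = 29/6.
C: (5)·(1/3) + (7)·(1/6) + (-7)·(1/3) + (-7)·(1/6) = -2/3.
The best pure response is B with expected payoff 29/6.

29/6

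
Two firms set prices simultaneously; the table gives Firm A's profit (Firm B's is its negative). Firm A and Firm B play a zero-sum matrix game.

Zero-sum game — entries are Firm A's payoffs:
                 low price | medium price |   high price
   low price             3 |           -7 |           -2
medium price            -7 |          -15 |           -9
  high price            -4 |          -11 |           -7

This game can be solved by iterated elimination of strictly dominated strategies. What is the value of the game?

-7

Row medium price is strictly dominated by row low price (3>-7, -7>-15, -2>-9); eliminate medium price.
Column high price is strictly dominated by medium price for Firm B (-7<-2, -11<-7); eliminate high price.
Row high price is strictly dominated by row low price (3>-4, -7>-11); eliminate high price.
Column low price is strictly dominated by medium price for Firm B (-7<3); eliminate low price.
Only (low price, medium price) remains, with payoff -7.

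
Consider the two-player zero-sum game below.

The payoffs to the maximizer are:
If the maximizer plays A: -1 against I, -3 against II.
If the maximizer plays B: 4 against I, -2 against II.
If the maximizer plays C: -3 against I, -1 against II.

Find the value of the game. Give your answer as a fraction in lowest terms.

Row A is strictly dominated by row B, so the maximizer never plays it.
The remaining 2×2 game on (B, C) × (I, II) has no saddle point. Let the maximizer play B with probability p; indifference gives 4p − 3(1−p) = −2p − (1−p), so p = 1/4.
Similarly the minimizer's optimal q on I is 1/8, and the value is 4·(1/8) + (-2)·(7/8) = -5/4.

-5/4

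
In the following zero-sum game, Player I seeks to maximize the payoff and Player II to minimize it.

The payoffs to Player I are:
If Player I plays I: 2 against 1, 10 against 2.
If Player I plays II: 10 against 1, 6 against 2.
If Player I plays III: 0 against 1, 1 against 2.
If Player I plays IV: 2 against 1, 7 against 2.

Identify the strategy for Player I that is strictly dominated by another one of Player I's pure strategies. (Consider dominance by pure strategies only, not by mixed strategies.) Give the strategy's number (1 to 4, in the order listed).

3

Compare III with I: 2 > 0, 10 > 1.
So I strictly dominates III for Player I; III is strictly dominated.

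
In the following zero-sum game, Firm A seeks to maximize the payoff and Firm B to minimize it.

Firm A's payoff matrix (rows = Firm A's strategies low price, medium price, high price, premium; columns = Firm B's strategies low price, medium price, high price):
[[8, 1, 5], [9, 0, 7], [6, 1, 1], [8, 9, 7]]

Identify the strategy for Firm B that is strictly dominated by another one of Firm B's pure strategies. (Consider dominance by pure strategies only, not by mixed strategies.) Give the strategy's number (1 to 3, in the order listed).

Firm B prefers columns that give Firm A less. Compare low price with high price: 5 < 8, 7 < 9, 1 < 6, 7 < 8.
So high price strictly dominates low price for Firm B; low price is strictly dominated.

1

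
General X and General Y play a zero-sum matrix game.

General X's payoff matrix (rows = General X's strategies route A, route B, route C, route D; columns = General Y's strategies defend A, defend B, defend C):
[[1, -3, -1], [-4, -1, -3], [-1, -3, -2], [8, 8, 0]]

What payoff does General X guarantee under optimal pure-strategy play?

0

Row minima: -3, -4, -3, 0 → General X's maximin is 0.
Column maxima: 8, 8, 0 → General Y's minimax is 0.
They coincide at (route D, defend C), so the value is 0.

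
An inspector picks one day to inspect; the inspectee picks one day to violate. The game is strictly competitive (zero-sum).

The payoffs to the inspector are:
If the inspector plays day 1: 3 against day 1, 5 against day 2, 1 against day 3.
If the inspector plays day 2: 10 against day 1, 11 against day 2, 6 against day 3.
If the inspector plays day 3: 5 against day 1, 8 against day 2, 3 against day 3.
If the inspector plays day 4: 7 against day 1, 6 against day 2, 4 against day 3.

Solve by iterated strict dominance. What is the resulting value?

6

Row day 3 is strictly dominated by row day 2 (10>5, 11>8, 6>3); eliminate day 3.
Column day 2 is strictly dominated by day 3 for the inspectee (1<5, 6<11, 4<6); eliminate day 2.
Column day 1 is strictly dominated by day 3 for the inspectee (1<3, 6<10, 4<7); eliminate day 1.
Row day 4 is strictly dominated by row day 2 (6>4); eliminate day 4.
Row day 1 is strictly dominated by row day 2 (6>1); eliminate day 1.
Only (day 2, day 3) remains, with payoff 6.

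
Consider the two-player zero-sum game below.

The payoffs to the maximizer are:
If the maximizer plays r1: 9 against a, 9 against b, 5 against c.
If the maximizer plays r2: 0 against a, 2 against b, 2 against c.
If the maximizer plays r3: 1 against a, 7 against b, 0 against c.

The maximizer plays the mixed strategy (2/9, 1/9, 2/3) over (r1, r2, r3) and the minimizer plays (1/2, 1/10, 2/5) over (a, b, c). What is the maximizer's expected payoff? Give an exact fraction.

23/9

Against (1/2, 1/10, 2/5), each row's expected payoff is r1: 37/5; r2: 1; r3: 6/5.
Taking the (2/9, 1/9, 2/3)-weighted average: (2/9)·(37/5) + (1/9)·(1) + (2/3)·(6/5) = 23/9.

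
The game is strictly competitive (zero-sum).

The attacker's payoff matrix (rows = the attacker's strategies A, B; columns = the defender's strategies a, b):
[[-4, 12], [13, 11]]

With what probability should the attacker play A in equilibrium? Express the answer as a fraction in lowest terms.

1/9

Row minima are -4 and 11, so the attacker's maximin is 11; column maxima are 13 and 12, so the defender's minimax is 12. These differ, so the equilibrium is in mixed strategies.
Let the attacker play A with probability p. The defender is indifferent when −4p + 13(1−p) = 12p + 11(1−p), giving p = 1/9.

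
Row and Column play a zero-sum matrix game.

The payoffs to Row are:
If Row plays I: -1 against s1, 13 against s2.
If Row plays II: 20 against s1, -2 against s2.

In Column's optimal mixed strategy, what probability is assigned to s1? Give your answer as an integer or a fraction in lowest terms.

5/12

Row minima are -1 and -2, so Row's maximin is -1; column maxima are 20 and 13, so Column's minimax is 13. These differ, so the equilibrium is in mixed strategies.
Let Column play s1 with probability q. Row is indifferent when −q + 13(1−q) = 20q − 2(1−q), giving q = 5/12.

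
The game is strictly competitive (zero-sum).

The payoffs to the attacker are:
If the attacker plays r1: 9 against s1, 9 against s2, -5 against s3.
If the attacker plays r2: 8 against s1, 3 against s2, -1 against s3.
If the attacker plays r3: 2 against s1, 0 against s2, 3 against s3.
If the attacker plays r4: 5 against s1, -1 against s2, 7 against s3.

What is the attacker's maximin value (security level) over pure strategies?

The worst-case payoff for each row is r1: -5, r2: -1, r3: 0, r4: -1.
The best of these is 0.

0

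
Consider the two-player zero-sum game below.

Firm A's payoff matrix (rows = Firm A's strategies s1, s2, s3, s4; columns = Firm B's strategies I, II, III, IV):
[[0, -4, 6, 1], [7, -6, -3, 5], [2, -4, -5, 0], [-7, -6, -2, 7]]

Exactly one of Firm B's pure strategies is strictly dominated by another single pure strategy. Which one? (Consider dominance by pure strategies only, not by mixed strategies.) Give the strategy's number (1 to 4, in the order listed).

4

Firm B prefers columns that give Firm A less. Compare IV with II: -4 < 1, -6 < 5, -4 < 0, -6 < 7.
So II strictly dominates IV for Firm B; IV is strictly dominated.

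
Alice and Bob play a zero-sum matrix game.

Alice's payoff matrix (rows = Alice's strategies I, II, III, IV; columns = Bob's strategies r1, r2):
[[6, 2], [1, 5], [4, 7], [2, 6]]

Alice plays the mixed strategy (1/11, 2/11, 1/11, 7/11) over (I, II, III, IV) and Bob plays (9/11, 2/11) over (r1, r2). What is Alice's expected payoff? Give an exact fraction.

Against (9/11, 2/11), each row's expected payoff is I: 58/11; II: 19/11; III: 50/11; IV: 30/11.
Taking the (1/11, 2/11, 1/11, 7/11)-weighted average: (1/11)·(58/11) + (2/11)·(19/11) + (1/11)·(50/11) + (7/11)·(30/11) = 356/121.

356/121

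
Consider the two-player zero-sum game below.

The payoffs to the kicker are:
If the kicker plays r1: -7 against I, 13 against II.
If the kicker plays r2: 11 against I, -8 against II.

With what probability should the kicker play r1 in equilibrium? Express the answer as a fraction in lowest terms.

Row minima are -7 and -8, so the kicker's maximin is -7; column maxima are 11 and 13, so the goalkeeper's minimax is 11. These differ, so the equilibrium is in mixed strategies.
Let the kicker play r1 with probability p. The goalkeeper is indifferent when −7p + 11(1−p) = 13p − 8(1−p), giving p = 19/39.

19/39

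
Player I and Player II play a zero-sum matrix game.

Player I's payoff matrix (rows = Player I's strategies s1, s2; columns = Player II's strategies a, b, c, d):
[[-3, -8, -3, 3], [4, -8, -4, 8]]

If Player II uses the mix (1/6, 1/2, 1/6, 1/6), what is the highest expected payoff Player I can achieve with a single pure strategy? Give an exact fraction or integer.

s1: (-3)·(1/6) + (-8)·(1/2) + (-3)·(1/6) + (3)·(1/6) = -9/2.
s2: (4)·(1/6) + (-8)·(1/2) + (-4)·(1/6) + (8)·(1/6) = -8/3.
The best pure response is s2 with expected payoff -8/3.

-8/3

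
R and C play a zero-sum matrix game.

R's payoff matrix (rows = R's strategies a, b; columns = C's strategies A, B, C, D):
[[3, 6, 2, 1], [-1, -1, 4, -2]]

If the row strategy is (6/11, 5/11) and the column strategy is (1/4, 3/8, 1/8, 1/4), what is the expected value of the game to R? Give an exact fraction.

Against (1/4, 3/8, 1/8, 1/4), each row's expected payoff is a: 7/2; b: -5/8.
Taking the (6/11, 5/11)-weighted average: (6/11)·(7/2) + (5/11)·(-5/8) = 13/8.

13/8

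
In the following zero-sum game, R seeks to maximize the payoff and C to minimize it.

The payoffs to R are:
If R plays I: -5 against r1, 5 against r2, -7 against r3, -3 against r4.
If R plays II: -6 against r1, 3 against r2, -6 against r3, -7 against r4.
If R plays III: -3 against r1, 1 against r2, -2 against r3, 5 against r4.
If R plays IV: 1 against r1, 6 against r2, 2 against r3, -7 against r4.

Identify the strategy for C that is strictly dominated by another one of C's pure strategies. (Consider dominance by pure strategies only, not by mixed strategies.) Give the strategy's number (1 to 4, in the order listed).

C prefers columns that give R less. Compare r2 with r1: -5 < 5, -6 < 3, -3 < 1, 1 < 6.
So r1 strictly dominates r2 for C; r2 is strictly dominated.

2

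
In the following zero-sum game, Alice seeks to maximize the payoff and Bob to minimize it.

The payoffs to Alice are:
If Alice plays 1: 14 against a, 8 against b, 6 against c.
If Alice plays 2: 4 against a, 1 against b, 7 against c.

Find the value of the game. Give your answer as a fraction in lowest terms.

Column a is strictly dominated by b for Bob (it gives Alice more in every row).
The remaining 2×2 game on (1, 2) × (b, c) has no saddle point. Let Alice play 1 with probability p; indifference gives 8p + (1−p) = 6p + 7(1−p), so p = 3/4.
Similarly Bob's optimal q on b is 1/8, and the value is 8·(1/8) + (6)·(7/8) = 25/4.

25/4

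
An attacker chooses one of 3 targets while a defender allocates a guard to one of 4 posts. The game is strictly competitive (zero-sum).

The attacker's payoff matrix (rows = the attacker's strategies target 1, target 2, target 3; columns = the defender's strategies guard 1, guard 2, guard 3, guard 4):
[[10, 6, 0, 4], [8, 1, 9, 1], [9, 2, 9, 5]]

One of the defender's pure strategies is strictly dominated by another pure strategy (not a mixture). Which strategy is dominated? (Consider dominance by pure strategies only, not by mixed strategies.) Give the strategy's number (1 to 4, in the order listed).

The defender prefers columns that give the attacker less. Compare guard 1 with guard 2: 6 < 10, 1 < 8, 2 < 9.
So guard 2 strictly dominates guard 1 for the defender; guard 1 is strictly dominated.

1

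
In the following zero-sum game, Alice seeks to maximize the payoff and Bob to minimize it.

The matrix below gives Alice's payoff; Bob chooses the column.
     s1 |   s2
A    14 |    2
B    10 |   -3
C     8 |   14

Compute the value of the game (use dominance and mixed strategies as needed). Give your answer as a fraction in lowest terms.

10

Row B is strictly dominated by row A, so Alice never plays it.
The remaining 2×2 game on (A, C) × (s1, s2) has no saddle point. Let Alice play A with probability p; indifference gives 14p + 8(1−p) = 2p + 14(1−p), so p = 1/3.
Similarly Bob's optimal q on s1 is 2/3, and the value is 14·(2/3) + (2)·(1/3) = 10.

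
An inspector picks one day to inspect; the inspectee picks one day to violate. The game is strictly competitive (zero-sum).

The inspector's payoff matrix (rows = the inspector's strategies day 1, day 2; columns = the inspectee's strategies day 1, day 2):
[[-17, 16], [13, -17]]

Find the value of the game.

-9/7

Row minima are -17 and -17, so the inspector's maximin is -17; column maxima are 13 and 16, so the inspectee's minimax is 13. These differ, so the equilibrium is in mixed strategies.
Let the inspector play day 1 with probability p. The inspectee is indifferent when −17p + 13(1−p) = 16p − 17(1−p), giving p = 10/21.
Let the inspectee play day 1 with probability q. The inspector is indifferent when −17q + 16(1−q) = 13q − 17(1−q), giving q = 11/21.
The value is -17·(11/21) + (16)·(10/21) = -9/7.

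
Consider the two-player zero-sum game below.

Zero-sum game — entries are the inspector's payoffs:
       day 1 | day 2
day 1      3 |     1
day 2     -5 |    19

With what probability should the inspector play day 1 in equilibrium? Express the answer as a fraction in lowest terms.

Row minima are 1 and -5, so the inspector's maximin is 1; column maxima are 3 and 19, so the inspectee's minimax is 3. These differ, so the equilibrium is in mixed strategies.
Let the inspector play day 1 with probability p. The inspectee is indifferent when 3p − 5(1−p) = p + 19(1−p), giving p = 12/13.

12/13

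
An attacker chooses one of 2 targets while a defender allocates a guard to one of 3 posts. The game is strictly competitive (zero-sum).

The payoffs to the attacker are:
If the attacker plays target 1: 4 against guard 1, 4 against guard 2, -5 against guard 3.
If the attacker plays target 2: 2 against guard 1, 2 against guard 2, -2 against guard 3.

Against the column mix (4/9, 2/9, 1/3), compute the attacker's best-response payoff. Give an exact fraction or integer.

target 1: (4)·(4/9) + (4)·(2/9) + (-5)·(1/3) = 1.
target 2: (2)·(4/9) + (2)·(2/9) + (-2)·(1/3) = 2/3.
The best pure response is target 1 with expected payoff 1.

1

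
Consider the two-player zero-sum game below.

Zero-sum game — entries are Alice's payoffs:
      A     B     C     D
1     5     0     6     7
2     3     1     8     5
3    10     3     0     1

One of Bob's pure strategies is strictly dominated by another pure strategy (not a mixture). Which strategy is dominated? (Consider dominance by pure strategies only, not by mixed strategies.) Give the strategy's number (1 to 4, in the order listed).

1

Bob prefers columns that give Alice less. Compare A with B: 0 < 5, 1 < 3, 3 < 10.
So B strictly dominates A for Bob; A is strictly dominated.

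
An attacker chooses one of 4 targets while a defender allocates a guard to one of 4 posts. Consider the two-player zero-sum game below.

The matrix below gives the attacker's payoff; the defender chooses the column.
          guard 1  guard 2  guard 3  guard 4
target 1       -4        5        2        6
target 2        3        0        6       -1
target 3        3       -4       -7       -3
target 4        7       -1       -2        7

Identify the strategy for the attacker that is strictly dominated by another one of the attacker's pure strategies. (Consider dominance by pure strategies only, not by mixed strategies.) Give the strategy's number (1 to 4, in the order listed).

Compare target 3 with target 4: 7 > 3, -1 > -4, -2 > -7, 7 > -3.
So target 4 strictly dominates target 3 for the attacker; target 3 is strictly dominated.

3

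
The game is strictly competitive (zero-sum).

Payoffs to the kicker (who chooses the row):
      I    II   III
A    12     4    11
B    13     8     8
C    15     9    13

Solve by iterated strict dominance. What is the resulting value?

9

Column I is strictly dominated by II for the goalkeeper (4<12, 8<13, 9<15); eliminate I.
Row A is strictly dominated by row C (9>4, 13>11); eliminate A.
Row B is strictly dominated by row C (9>8, 13>8); eliminate B.
Column III is strictly dominated by II for the goalkeeper (9<13); eliminate III.
Only (C, II) remains, with payoff 9.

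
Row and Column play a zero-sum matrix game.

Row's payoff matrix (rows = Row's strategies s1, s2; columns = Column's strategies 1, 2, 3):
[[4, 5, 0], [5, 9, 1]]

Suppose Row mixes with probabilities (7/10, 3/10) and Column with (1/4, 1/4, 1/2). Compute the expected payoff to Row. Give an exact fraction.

Against (1/4, 1/4, 1/2), each row's expected payoff is s1: 9/4; s2: 4.
Taking the (7/10, 3/10)-weighted average: (7/10)·(9/4) + (3/10)·(4) = 111/40.

111/40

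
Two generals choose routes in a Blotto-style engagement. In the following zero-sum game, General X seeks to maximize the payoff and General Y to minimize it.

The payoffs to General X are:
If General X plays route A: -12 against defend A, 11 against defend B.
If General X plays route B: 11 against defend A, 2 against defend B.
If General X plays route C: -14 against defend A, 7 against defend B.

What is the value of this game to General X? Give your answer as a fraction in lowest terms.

Row route C is strictly dominated by row route A, so General X never plays it.
The remaining 2×2 game on (route A, route B) × (defend A, defend B) has no saddle point. Let General X play route A with probability p; indifference gives −12p + 11(1−p) = 11p + 2(1−p), so p = 9/32.
Similarly General Y's optimal q on defend A is 9/32, and the value is -12·(9/32) + (11)·(23/32) = 145/32.

145/32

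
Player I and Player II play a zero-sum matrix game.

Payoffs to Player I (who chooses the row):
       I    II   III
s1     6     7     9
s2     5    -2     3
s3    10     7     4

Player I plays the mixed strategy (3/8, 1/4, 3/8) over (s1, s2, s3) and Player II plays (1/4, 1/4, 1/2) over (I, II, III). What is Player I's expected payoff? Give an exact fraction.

93/16

Against (1/4, 1/4, 1/2), each row's expected payoff is s1: 31/4; s2: 9/4; s3: 25/4.
Taking the (3/8, 1/4, 3/8)-weighted average: (3/8)·(31/4) + (1/4)·(9/4) + (3/8)·(25/4) = 93/16.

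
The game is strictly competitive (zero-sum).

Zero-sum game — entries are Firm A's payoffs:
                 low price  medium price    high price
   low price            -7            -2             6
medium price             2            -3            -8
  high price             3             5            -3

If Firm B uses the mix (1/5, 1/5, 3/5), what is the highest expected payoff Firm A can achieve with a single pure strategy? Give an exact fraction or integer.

low price: (-7)·(1/5) + (-2)·(1/5) + (6)·(3/5) = 9/5.
medium price: (2)·(1/5) + (-3)·(1/5) + (-8)·(3/5) = -5.
high price: (3)·(1/5) + (5)·(1/5) + (-3)·(3/5) = -1/5.
The best pure response is low price with expected payoff 9/5.

9/5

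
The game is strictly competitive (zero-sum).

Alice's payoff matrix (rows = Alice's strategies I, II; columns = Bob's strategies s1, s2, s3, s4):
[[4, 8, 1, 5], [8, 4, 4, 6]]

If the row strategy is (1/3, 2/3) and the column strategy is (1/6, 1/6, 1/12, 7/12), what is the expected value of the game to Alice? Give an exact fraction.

50/9

Against (1/6, 1/6, 1/12, 7/12), each row's expected payoff is I: 5; II: 35/6.
Taking the (1/3, 2/3)-weighted average: (1/3)·(5) + (2/3)·(35/6) = 50/9.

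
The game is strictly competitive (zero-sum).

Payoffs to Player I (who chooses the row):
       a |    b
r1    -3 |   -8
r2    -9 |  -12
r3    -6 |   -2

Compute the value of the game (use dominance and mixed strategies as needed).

Row r2 is strictly dominated by row r1, so Player I never plays it.
The remaining 2×2 game on (r1, r3) × (a, b) has no saddle point. Let Player I play r1 with probability p; indifference gives −3p − 6(1−p) = −8p − 2(1−p), so p = 4/9.
Similarly Player II's optimal q on a is 2/3, and the value is -3·(2/3) + (-8)·(1/3) = -14/3.

-14/3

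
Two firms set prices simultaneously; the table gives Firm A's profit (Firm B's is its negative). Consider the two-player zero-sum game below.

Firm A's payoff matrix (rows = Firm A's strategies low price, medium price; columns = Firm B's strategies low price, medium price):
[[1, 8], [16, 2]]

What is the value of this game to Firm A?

Row minima are 1 and 2, so Firm A's maximin is 2; column maxima are 16 and 8, so Firm B's minimax is 8. These differ, so the equilibrium is in mixed strategies.
Let Firm A play low price with probability p. Firm B is indifferent when p + 16(1−p) = 8p + 2(1−p), giving p = 2/3.
Let Firm B play low price with probability q. Firm A is indifferent when q + 8(1−q) = 16q + 2(1−q), giving q = 2/7.
The value is 1·(2/7) + (8)·(5/7) = 6.

6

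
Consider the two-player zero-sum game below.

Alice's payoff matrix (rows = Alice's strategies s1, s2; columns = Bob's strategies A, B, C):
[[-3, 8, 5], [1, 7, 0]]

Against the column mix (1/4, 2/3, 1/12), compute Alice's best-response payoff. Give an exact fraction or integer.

s1: (-3)·(1/4) + (8)·(2/3) + (5)·(1/12) = 5.
s2: (1)·(1/4) + (7)·(2/3) + (0)·(1/12) = 59/12.
The best pure response is s1 with expected payoff 5.

5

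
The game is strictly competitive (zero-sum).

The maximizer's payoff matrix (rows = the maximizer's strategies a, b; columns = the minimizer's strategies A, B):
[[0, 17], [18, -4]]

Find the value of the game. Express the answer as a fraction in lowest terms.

Row minima are 0 and -4, so the maximizer's maximin is 0; column maxima are 18 and 17, so the minimizer's minimax is 17. These differ, so the equilibrium is in mixed strategies.
Let the maximizer play a with probability p. The minimizer is indifferent when 18(1−p) = 17p − 4(1−p), giving p = 22/39.
Let the minimizer play A with probability q. The maximizer is indifferent when 17(1−q) = 18q − 4(1−q), giving q = 7/13.
The value is 0·(7/13) + (17)·(6/13) = 102/13.

102/13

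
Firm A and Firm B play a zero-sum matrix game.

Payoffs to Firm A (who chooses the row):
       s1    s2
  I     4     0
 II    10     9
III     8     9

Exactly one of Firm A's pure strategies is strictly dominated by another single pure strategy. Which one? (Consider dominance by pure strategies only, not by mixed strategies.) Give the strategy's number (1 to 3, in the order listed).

Compare I with II: 10 > 4, 9 > 0.
So II strictly dominates I for Firm A; I is strictly dominated.

1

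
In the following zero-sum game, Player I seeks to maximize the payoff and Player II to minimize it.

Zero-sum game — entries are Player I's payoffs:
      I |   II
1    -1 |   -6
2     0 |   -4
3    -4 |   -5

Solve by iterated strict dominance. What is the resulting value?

-4

Column I is strictly dominated by II for Player II (-6<-1, -4<0, -5<-4); eliminate I.
Row 3 is strictly dominated by row 2 (-4>-5); eliminate 3.
Row 1 is strictly dominated by row 2 (-4>-6); eliminate 1.
Only (2, II) remains, with payoff -4.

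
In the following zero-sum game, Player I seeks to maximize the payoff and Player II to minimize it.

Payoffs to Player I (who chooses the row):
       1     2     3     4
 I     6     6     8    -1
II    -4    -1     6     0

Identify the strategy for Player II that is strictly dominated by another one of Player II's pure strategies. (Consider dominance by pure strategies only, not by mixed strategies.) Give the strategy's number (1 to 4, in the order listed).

Player II prefers columns that give Player I less. Compare 3 with 1: 6 < 8, -4 < 6.
So 1 strictly dominates 3 for Player II; 3 is strictly dominated.

3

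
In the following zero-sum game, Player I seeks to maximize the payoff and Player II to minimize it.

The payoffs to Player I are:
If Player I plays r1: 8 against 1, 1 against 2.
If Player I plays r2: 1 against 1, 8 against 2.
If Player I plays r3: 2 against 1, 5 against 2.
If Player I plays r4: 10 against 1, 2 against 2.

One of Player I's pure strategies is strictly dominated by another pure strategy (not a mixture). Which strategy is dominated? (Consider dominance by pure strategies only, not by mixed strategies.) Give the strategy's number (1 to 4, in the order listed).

1

Compare r1 with r4: 10 > 8, 2 > 1.
So r4 strictly dominates r1 for Player I; r1 is strictly dominated.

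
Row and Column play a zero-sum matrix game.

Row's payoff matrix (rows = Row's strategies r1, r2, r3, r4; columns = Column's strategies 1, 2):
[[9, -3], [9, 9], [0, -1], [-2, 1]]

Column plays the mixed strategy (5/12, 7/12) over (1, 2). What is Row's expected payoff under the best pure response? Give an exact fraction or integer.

r1: (9)·(5/12) + (-3)·(7/12) = 2.
r2: (9)·(5/12) + (9)·(7/12) = 9.
r3: (0)·(5/12) + (-1)·(7/12) = -7/12.
r4: (-2)·(5/12) + (1)·(7/12) = -1/4.
The best pure response is r2 with expected payoff 9.

9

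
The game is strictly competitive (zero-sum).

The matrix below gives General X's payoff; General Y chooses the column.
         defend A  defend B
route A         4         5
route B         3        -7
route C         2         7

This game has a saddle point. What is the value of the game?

Row minima: 4, -7, 2 → General X's maximin is 4.
Column maxima: 4, 7 → General Y's minimax is 4.
They coincide at (route A, defend A), so the value is 4.

4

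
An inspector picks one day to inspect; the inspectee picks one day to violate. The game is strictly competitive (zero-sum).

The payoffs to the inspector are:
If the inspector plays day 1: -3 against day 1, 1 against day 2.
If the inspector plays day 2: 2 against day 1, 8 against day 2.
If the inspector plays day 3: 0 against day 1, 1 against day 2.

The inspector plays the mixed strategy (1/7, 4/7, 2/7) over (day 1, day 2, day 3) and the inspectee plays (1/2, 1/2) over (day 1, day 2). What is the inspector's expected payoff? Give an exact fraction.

Against (1/2, 1/2), each row's expected payoff is day 1: -1; day 2: 5; day 3: 1/2.
Taking the (1/7, 4/7, 2/7)-weighted average: (1/7)·(-1) + (4/7)·(5) + (2/7)·(1/2) = 20/7.

20/7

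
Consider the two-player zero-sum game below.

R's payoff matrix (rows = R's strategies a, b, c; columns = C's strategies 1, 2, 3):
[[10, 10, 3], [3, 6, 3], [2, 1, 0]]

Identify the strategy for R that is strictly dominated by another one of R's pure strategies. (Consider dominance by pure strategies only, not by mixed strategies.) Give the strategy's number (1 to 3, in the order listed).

Compare c with a: 10 > 2, 10 > 1, 3 > 0.
So a strictly dominates c for R; c is strictly dominated.

3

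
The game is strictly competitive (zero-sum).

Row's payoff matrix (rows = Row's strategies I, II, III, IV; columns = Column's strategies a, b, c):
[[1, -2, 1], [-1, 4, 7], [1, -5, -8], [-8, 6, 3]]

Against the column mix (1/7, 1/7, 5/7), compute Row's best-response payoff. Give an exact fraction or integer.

I: (1)·(1/7) + (-2)·(1/7) + (1)·(5/7) = 4/7.
II: (-1)·(1/7) + (4)·(1/7) + (7)·(5/7) = 38/7.
III: (1)·(1/7) + (-5)·(1/7) + (-8)·(5/7) = -44/7.
IV: (-8)·(1/7) + (6)·(1/7) + (3)·(5/7) = 13/7.
The best pure response is II with expected payoff 38/7.

38/7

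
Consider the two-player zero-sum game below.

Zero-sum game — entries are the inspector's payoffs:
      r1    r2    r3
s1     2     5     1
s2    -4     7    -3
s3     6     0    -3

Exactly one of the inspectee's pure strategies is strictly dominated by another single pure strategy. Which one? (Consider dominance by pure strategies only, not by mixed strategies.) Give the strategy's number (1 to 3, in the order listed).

2

The inspectee prefers columns that give the inspector less. Compare r2 with r3: 1 < 5, -3 < 7, -3 < 0.
So r3 strictly dominates r2 for the inspectee; r2 is strictly dominated.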